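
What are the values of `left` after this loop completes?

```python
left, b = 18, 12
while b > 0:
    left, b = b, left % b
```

GCD of 18 and 12
`left` takes the values: 18 → 12 → 6

Answer: 6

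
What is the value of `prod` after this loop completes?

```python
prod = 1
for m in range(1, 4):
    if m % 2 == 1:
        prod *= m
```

Product of odd numbers 1 to 3
`prod` takes the values: 1 → 3

Answer: 3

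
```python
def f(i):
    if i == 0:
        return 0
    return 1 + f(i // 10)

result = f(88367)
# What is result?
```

Count of digits of 88367: 5

Answer: 5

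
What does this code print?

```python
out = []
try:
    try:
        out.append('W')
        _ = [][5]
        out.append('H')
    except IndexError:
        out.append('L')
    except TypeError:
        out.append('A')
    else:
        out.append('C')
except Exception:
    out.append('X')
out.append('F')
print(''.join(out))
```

Execution trace: 'W' (inner try body) → 'L' (inner except IndexError) → 'F' (after the try/except). Output: WLF

Answer: WLF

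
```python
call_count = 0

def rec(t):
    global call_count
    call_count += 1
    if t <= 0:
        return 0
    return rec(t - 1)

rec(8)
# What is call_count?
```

Linear recursion stepping by 1: 9 calls from t=8 down to ≤0.

Answer: 9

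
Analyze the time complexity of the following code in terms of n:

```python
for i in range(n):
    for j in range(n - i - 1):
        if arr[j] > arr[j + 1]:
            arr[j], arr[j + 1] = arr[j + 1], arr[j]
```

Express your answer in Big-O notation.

This is Bubble sort. Time complexity: O(n²).

Answer: O(n²)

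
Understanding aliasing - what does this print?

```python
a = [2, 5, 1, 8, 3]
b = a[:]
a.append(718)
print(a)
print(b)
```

Key concept: slice [:] creates copy.
Step by step:
`a = [2, 5, 1, 8, 3]` → a = [2, 5, 1, 8, 3]
`b = a[:]` → b = [2, 5, 1, 8, 3]
`a.append(718)` → a = [2, 5, 1, 8, 3, 718]
`print(a)` → prints [2, 5, 1, 8, 3, 718]
`print(b)` → prints [2, 5, 1, 8, 3]

Answer:
[2, 5, 1, 8, 3, 718]
[2, 5, 1, 8, 3]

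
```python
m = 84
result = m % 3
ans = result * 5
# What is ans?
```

Trace:
`m = 84` → m = 84
`result = m % 3` → result = 0
`ans = result * 5` → ans = 0
So ans = 0

Answer: 0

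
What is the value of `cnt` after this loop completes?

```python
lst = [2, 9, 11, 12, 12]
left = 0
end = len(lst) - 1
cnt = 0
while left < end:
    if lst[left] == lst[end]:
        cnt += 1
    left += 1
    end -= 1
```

Count matching pairs from ends
`cnt` takes the values: 0

Answer: 0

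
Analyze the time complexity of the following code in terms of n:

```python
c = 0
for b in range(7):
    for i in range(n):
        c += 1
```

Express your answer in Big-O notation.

Each loop level contributes: 1 × n. Multiplying the contributions gives O(n).

Answer: O(n)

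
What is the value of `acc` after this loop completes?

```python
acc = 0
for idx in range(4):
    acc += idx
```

Sum of 0 to 3 = 6
`acc` takes the values: 0 → 1 → 3 → 6

Answer: 6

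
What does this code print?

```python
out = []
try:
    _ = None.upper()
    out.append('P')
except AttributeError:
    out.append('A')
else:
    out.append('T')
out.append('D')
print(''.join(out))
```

Execution trace: 'A' (except AttributeError) → 'D' (after the try/except). Output: AD

Answer: AD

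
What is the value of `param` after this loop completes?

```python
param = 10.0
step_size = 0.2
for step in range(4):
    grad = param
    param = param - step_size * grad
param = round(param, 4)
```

Gradient descent: w = 10.0 * (1 - 0.2)^4
`param` takes the values: 10.0 → 8.0 → 6.4 → 5.12 → 4.096

Answer: 4.096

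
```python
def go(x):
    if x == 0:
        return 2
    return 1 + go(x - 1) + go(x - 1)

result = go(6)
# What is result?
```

go(x) = 1 + 2·go(x-1), go(0)=2. Closed form: (2+1)·2^6 - 1 = 191.

Answer: 191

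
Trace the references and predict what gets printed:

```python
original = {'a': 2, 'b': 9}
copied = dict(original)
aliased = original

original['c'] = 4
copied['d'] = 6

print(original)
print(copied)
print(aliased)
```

Key concept: dict() creates copy, assignment creates alias.
Step by step:
`original = {'a': 2, 'b': 9}` → original = {'a': 2, 'b': 9}
`copied = dict(original)` → copied = {'a': 2, 'b': 9}
`aliased = original` → aliased = {'a': 2, 'b': 9} (same object as original)
`original['c'] = 4` → original = {'a': 2, 'b': 9, 'c': 4} (same object as aliased); aliased = {'a': 2, 'b': 9, 'c': 4} (same object as original)
`copied['d'] = 6` → copied = {'a': 2, 'b': 9, 'd': 6}
`print(original)` → prints {'a': 2, 'b': 9, 'c': 4}
`print(copied)` → prints {'a': 2, 'b': 9, 'd': 6}
`print(aliased)` → prints {'a': 2, 'b': 9, 'c': 4}

Answer:
{'a': 2, 'b': 9, 'c': 4}
{'a': 2, 'b': 9, 'd': 6}
{'a': 2, 'b': 9, 'c': 4}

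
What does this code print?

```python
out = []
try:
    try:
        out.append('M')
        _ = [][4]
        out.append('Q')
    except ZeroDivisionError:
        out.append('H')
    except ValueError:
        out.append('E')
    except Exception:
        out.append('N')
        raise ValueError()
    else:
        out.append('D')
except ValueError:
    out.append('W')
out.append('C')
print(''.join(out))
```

Execution trace: 'M' (inner try body) → 'N' (inner except Exception) → 'W' (outer except ValueError) → 'C' (after the try/except). Output: MNWC

Answer: MNWC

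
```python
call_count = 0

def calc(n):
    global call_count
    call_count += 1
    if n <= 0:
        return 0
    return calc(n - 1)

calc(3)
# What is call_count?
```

Linear recursion stepping by 1: 4 calls from n=3 down to ≤0.

Answer: 4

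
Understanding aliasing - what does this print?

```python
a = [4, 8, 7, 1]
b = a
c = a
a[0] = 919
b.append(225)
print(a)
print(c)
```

Key concept: multiple aliases.
Step by step:
`a = [4, 8, 7, 1]` → a = [4, 8, 7, 1]
`b = a` → b = [4, 8, 7, 1] (same object as a)
`c = a` → c = [4, 8, 7, 1] (same object as a, b)
`a[0] = 919` → a = [919, 8, 7, 1] (same object as b, c); b = [919, 8, 7, 1] (same object as a, c); c = [919, 8, 7, 1] (same object as a, b)
`b.append(225)` → a = [919, 8, 7, 1, 225] (same object as b, c); b = [919, 8, 7, 1, 225] (same object as a, c); c = [919, 8, 7, 1, 225] (same object as a, b)
`print(a)` → prints [919, 8, 7, 1, 225]
`print(c)` → prints [919, 8, 7, 1, 225]

Answer:
[919, 8, 7, 1, 225]
[919, 8, 7, 1, 225]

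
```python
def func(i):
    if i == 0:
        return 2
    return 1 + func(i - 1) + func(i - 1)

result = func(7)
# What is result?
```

func(i) = 1 + 2·func(i-1), func(0)=2. Closed form: (2+1)·2^7 - 1 = 383.

Answer: 383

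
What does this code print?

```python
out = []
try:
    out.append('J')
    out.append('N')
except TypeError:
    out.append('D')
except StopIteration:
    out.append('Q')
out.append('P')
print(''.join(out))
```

Execution trace: 'J' (try body) → 'N' (try body, no exception) → 'P' (after the try/except). Output: JNP

Answer: JNP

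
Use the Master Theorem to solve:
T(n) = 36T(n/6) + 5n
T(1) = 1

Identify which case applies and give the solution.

a=36, b=6, f(n)=5n. log_6(36) = 2. Since c=1 < 2, Case 1 applies: T(n) = Θ(n^log_b(a)) = O(n^2).

Answer: O(n^2) - Case 1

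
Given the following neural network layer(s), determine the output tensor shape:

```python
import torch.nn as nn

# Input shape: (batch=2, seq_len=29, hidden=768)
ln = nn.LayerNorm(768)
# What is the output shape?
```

Input: (2, 29, 768) -> Output: (2, 29, 768)

Answer: (2, 29, 768)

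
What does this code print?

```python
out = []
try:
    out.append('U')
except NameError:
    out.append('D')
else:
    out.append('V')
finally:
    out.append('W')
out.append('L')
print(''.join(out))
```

Execution trace: 'U' (try body, no exception) → 'V' (else) → 'W' (finally) → 'L' (after the try/except). Output: UVWL

Answer: UVWL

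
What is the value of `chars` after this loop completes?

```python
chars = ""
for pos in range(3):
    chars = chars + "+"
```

Repeat '+' 3 times
`chars` takes the values: "" → "+" → "++" → "+++"

Answer: "+++"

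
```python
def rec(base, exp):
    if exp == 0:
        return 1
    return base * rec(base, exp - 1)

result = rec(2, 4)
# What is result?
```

rec(2, 4) = 2 * 2 * 2 * 2 = 16

Answer: 16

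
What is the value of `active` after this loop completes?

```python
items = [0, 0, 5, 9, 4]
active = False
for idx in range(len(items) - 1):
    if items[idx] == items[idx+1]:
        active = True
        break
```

Check consecutive duplicates in [0, 0, 5, 9, 4]
`active` takes the values: False → True

Answer: True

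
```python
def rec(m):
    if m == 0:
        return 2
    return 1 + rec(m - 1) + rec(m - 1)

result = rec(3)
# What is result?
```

rec(m) = 1 + 2·rec(m-1), rec(0)=2. Closed form: (2+1)·2^3 - 1 = 23.

Answer: 23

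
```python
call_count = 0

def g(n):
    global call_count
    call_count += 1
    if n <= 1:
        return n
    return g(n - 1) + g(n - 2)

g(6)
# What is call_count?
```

Calls(n) = 1 + Calls(n-1) + Calls(n-2); Calls(0)=Calls(1)=1. For n=6 this gives 25.

Answer: 25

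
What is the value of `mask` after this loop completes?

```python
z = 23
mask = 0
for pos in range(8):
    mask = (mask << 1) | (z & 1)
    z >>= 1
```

Reverse lowest 8 bits of 23
`mask` takes the values: 0 → 1 → 3 → 7 → 14 → 29 → 58 → 116 → 232

Answer: 232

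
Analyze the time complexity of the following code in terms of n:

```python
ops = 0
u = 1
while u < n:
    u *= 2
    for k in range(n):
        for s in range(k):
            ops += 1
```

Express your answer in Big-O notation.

Each loop level contributes: log n × n × n. Multiplying the contributions gives O(n^2 log n).

Answer: O(n^2 log n)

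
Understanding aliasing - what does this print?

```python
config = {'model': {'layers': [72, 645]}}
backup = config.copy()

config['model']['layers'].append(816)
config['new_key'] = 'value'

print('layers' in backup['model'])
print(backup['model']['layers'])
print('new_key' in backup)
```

Key concept: shallow copy gotcha with nested dict.
Step by step:
`config = {'model': {'layers': [72, 645]}}` → config = {'model': {'layers': [72, 645]}}
`backup = config.copy()` → backup = {'model': {'layers': [72, 645]}}
`config['model']['layers'].append(816)` → config = {'model': {'layers': [72, 645, 816]}}; backup = {'model': {'layers': [72, 645, 816]}}
`config['new_key'] = 'value'` → config = {'model': {'layers': [72, 645, 816]}, 'new_key': 'value'}
`print('layers' in backup['model'])` → prints True
`print(backup['model']['layers'])` → prints [72, 645, 816]
`print('new_key' in backup)` → prints False

Answer:
True
[72, 645, 816]
False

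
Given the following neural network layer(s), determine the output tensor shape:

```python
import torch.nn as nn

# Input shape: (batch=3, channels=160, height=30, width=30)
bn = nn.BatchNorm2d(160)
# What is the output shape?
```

Input: (3, 160, 30, 30) -> Output: (3, 160, 30, 30)

Answer: (3, 160, 30, 30)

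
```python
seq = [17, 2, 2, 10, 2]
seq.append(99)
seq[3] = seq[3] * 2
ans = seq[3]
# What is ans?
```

Trace:
`seq = [17, 2, 2, 10, 2]` → seq = [17, 2, 2, 10, 2]
`seq.append(99)` → seq = [17, 2, 2, 10, 2, 99]
`seq[3] = seq[3] * 2` → seq = [17, 2, 2, 20, 2, 99]
`ans = seq[3]` → ans = 20
So ans = 20

Answer: 20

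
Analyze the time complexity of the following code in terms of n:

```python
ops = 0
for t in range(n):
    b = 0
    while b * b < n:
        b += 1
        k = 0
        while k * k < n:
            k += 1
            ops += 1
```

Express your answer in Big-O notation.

Each loop level contributes: n × √n × √n. Multiplying the contributions gives O(n^2).

Answer: O(n^2)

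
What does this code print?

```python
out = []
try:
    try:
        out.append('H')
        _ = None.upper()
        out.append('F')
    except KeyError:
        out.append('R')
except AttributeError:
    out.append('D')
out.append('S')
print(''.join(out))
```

Execution trace: 'H' (inner try body) → 'D' (outer except AttributeError) → 'S' (after the try/except). Output: HDS

Answer: HDS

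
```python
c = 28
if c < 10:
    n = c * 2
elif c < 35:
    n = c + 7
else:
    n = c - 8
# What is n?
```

Trace:
`c = 28` → c = 28
`if c < 10: ...` → c < 10 is False, c < 35 is True → n = 35
So n = 35

Answer: 35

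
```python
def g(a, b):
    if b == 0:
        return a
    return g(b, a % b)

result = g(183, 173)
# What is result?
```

g(183, 173) -> g(173, 10) -> g(10, 3) -> g(3, 1) -> g(1, 0) -> 1

Answer: 1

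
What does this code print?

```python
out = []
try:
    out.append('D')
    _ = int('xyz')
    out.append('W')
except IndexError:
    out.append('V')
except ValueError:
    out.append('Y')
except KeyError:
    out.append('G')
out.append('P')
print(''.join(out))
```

Execution trace: 'D' (try body) → 'Y' (except ValueError) → 'P' (after the try/except). Output: DYP

Answer: DYP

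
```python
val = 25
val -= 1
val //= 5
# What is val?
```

Trace:
`val = 25` → val = 25
`val -= 1` → val = 24
`val //= 5` → val = 4
So val = 4

Answer: 4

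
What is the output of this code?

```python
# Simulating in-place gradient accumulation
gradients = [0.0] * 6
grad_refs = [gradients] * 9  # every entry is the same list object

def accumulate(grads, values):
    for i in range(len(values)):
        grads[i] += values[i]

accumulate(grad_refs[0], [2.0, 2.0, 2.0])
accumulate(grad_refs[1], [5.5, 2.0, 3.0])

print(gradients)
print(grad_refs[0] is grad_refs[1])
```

Key concept: gradient accumulation aliasing.
Step by step:
`gradients = [0.0] * 6` → gradients = [0.0, 0.0, 0.0, 0.0, 0.0, 0.0]
`grad_refs = [gradients] * 9` → grad_refs = [[0.0, 0.0, 0.0, 0.0, 0.0, 0.0], [0.0, 0.0, 0.0, 0.0, 0.0, 0.0], [0.0, 0.0, 0.0, 0.0, 0.0, 0.0], [0.0, 0.0, 0.0, 0.0, 0.0, 0.0], [0.0, 0.0, 0.0, 0.0, 0.0, 0.0], [0.0, 0.0, 0.0, 0.0, 0.0, 0.0], [0.0, 0.0, 0.0, 0.0, 0.0, 0.0], [0.0, 0.0, 0.0, 0.0, 0.0, 0.0], [0.0, 0.0, 0.0, 0.0, 0.0, 0.0]]
`accumulate(grad_refs[0], [2.0, 2.0, 2.0])` → gradients = [2.0, 2.0, 2.0, 0.0, 0.0, 0.0]; grad_refs = [[2.0, 2.0, 2.0, 0.0, 0.0, 0.0], [2.0, 2.0, 2.0, 0.0, 0.0, 0.0], [2.0, 2.0, 2.0, 0.0, 0.0, 0.0], [2.0, 2.0, 2.0, 0.0, 0.0, 0.0], [2.0, 2.0, 2.0, 0.0, 0.0, 0.0], [2.0, 2.0, 2.0, 0.0, 0.0, 0.0], [2.0, 2.0, 2.0, 0.0, 0.0, 0.0], [2.0, 2.0, 2.0, 0.0, 0.0, 0.0], [2.0, 2.0, 2.0, 0.0, 0.0, 0.0]]
`accumulate(grad_refs[1], [5.5, 2.0, 3.0])` → gradients = [7.5, 4.0, 5.0, 0.0, 0.0, 0.0]; grad_refs = [[7.5, 4.0, 5.0, 0.0, 0.0, 0.0], [7.5, 4.0, 5.0, 0.0, 0.0, 0.0], [7.5, 4.0, 5.0, 0.0, 0.0, 0.0], [7.5, 4.0, 5.0, 0.0, 0.0, 0.0], [7.5, 4.0, 5.0, 0.0, 0.0, 0.0], [7.5, 4.0, 5.0, 0.0, 0.0, 0.0], [7.5, 4.0, 5.0, 0.0, 0.0, 0.0], [7.5, 4.0, 5.0, 0.0, 0.0, 0.0], [7.5, 4.0, 5.0, 0.0, 0.0, 0.0]]
`print(gradients)` → prints [7.5, 4.0, 5.0, 0.0, 0.0, 0.0]
`print(grad_refs[0] is grad_refs[1])` → prints True

Answer:
[7.5, 4.0, 5.0, 0.0, 0.0, 0.0]
True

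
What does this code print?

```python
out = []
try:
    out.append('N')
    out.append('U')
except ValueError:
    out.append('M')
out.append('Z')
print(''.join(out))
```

Execution trace: 'N' (try body) → 'U' (try body, no exception) → 'Z' (after the try/except). Output: NUZ

Answer: NUZ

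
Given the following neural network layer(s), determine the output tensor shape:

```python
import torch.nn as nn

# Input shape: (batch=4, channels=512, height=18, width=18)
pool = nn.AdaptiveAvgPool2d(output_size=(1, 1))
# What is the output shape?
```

Input: (4, 512, 18, 18) -> Output: (4, 512, 1, 1)

Answer: (4, 512, 1, 1)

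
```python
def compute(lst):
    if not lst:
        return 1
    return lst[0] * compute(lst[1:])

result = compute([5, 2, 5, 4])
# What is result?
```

Product over [5, 2, 5, 4] = 5 * 2 * 5 * 4 = 200

Answer: 200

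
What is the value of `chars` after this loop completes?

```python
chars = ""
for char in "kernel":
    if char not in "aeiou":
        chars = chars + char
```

Remove vowels from 'kernel'
`chars` takes the values: "" → "k" → "kr" → "krn" → "krnl"

Answer: "krnl"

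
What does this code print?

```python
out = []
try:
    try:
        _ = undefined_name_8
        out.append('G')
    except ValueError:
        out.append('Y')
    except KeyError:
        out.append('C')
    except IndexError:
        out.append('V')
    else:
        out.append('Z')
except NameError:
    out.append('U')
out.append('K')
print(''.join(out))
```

Execution trace: 'U' (outer except NameError) → 'K' (after the try/except). Output: UK

Answer: UK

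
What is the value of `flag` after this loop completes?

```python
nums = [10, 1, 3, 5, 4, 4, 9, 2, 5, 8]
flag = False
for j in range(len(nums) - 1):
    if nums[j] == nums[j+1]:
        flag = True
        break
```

Check consecutive duplicates in [10, 1, 3, 5, 4, 4, 9, 2, 5, 8]
`flag` takes the values: False → True

Answer: True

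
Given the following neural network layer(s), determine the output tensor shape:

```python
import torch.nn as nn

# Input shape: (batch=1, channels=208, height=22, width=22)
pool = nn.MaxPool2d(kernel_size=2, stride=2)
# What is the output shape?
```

Input: (1, 208, 22, 22) -> Output: (1, 208, 11, 11)

Answer: (1, 208, 11, 11)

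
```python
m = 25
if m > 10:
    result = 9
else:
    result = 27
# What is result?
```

Trace:
`m = 25` → m = 25
`if m > 10: ...` → m > 10 is True → result = 9
So result = 9

Answer: 9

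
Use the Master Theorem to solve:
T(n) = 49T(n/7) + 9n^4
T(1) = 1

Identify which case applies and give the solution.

a=49, b=7, f(n)=9n^4. log_7(49) = 2. Since c=4 > 2 and the regularity condition holds (49(n/7)^4 = (49/7^4)n^4 with 49/7^4 < 1), Case 3 applies: T(n) = Θ(f(n)) = O(n^4).

Answer: O(n^4) - Case 3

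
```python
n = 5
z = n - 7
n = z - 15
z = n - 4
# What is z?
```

Trace:
`n = 5` → n = 5
`z = n - 7` → z = -2
`n = z - 15` → n = -17
`z = n - 4` → z = -21
So z = -21

Answer: -21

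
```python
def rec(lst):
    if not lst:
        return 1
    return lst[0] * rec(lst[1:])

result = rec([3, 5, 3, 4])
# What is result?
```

Product over [3, 5, 3, 4] = 3 * 5 * 3 * 4 = 180

Answer: 180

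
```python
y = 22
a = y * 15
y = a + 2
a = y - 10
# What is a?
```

Trace:
`y = 22` → y = 22
`a = y * 15` → a = 330
`y = a + 2` → y = 332
`a = y - 10` → a = 322
So a = 322

Answer: 322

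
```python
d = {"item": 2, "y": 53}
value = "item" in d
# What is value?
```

Trace:
`d = {"item": 2, "y": 53}` → d = {'item': 2, 'y': 53}
`value = "item" in d` → value = True
So value = True

Answer: True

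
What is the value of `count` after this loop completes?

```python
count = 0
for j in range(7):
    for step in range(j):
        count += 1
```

Triangle number: 0+1+2+...+6
`count` takes the values: 0 → 1 → 2 → 3 → 4 → 5 → 6 → 7 → 8 → 9 → 10 → 11 → 12 → 13 → 14 → 15 → 16 → 17 → 18 → 19 → 20 → 21

Answer: 21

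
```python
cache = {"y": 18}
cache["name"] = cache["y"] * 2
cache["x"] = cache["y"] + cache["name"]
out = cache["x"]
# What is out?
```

Trace:
`cache = {"y": 18}` → cache = {'y': 18}
`cache["name"] = cache["y"] * 2` → cache = {'y': 18, 'name': 36}
`cache["x"] = cache["y"] + cache["name"]` → cache = {'y': 18, 'name': 36, 'x': 54}
`out = cache["x"]` → out = 54
So out = 54

Answer: 54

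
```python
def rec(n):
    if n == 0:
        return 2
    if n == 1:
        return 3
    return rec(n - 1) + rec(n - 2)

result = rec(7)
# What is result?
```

Build up from base cases: rec(0)=2, rec(1)=3, rec(2)=5, rec(3)=8, rec(4)=13, rec(5)=21, rec(6)=34, ..., rec(7)=55

Answer: 55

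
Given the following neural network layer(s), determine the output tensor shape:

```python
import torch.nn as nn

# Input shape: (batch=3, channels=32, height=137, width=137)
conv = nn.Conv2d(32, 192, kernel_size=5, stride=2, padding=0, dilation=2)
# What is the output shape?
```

Input: (3, 32, 137, 137) -> Output: (3, 192, 65, 65)

Answer: (3, 192, 65, 65)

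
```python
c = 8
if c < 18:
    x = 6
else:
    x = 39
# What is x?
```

Trace:
`c = 8` → c = 8
`if c < 18: ...` → c < 18 is True → x = 6
So x = 6

Answer: 6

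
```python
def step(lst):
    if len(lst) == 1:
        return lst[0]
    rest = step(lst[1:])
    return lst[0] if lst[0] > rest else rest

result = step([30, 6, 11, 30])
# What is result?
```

Recursive max over [30, 6, 11, 30] = 30

Answer: 30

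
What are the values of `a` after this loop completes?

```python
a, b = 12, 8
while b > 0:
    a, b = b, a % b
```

GCD of 12 and 8
`a` takes the values: 12 → 8 → 4

Answer: 4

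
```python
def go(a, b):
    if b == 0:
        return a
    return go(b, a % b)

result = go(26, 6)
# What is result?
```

go(26, 6) -> go(6, 2) -> go(2, 0) -> 2

Answer: 2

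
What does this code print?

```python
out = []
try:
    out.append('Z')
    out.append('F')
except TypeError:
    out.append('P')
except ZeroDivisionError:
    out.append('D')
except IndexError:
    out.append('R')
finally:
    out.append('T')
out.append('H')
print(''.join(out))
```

Execution trace: 'Z' (try body) → 'F' (try body, no exception) → 'T' (finally) → 'H' (after the try/except). Output: ZFTH

Answer: ZFTH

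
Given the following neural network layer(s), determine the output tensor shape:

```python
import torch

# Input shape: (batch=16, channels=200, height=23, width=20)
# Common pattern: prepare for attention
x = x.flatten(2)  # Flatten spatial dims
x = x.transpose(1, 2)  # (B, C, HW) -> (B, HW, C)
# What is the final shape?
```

Input: (16, 200, 23, 20) -> after flatten(2): (16, 200, 460) -> Output: (16, 460, 200)

Answer: (16, 460, 200)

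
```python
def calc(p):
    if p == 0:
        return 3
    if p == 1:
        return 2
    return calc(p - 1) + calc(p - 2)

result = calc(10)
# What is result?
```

Build up from base cases: calc(0)=3, calc(1)=2, calc(2)=5, calc(3)=7, calc(4)=12, calc(5)=19, calc(6)=31, ..., calc(10)=212

Answer: 212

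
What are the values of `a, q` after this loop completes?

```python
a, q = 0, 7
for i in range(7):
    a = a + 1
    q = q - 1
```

a goes 0→7, q goes 7→0
`a, q` takes the values: (0, 7) → (1, 7) → (1, 6) → (2, 6) → (2, 5) → (3, 5) → (3, 4) → (4, 4) → (4, 3) → (5, 3) → (5, 2) → (6, 2) → (6, 1) → (7, 1) → (7, 0)

Answer: 7, 0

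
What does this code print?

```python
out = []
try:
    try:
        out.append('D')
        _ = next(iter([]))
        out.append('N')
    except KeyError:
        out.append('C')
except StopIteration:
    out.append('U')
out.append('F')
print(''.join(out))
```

Execution trace: 'D' (try body) → 'U' (outer except StopIteration) → 'F' (after the try/except). Output: DUF

Answer: DUF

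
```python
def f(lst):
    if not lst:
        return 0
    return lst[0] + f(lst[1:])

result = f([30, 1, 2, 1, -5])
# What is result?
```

30 + 1 + 2 + 1 + (-5) + 0 = 29

Answer: 29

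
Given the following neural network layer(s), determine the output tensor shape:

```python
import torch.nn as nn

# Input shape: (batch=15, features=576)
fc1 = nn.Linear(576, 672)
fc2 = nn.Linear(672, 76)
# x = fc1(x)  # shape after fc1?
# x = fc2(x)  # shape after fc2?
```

Input: (15, 576) -> after fc1: (15, 672) -> Output: (15, 76)

Answer: (15, 76)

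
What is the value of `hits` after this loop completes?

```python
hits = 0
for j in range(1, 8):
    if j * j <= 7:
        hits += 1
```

Count numbers where j² ≤ 7
`hits` takes the values: 0 → 1 → 2

Answer: 2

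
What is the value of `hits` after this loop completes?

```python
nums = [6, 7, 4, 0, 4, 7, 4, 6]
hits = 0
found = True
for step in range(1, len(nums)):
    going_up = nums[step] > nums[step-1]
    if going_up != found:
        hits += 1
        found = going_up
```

Count direction changes in [6, 7, 4, 0, 4, 7, 4, 6]
`hits` takes the values: 0 → 1 → 2 → 3 → 4

Answer: 4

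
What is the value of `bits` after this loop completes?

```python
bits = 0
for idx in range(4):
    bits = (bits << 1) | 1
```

Build 4 consecutive 1-bits: 0b1111
`bits` takes the values: 0 → 1 → 3 → 7 → 15

Answer: 15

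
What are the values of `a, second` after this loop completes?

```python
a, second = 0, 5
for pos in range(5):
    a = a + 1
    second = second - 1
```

a goes 0→5, second goes 5→0
`a, second` takes the values: (0, 5) → (1, 5) → (1, 4) → (2, 4) → (2, 3) → (3, 3) → (3, 2) → (4, 2) → (4, 1) → (5, 1) → (5, 0)

Answer: 5, 0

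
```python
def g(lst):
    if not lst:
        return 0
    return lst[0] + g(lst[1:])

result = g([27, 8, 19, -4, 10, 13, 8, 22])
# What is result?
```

27 + 8 + 19 + (-4) + 10 + 13 + 8 + 22 + 0 = 103

Answer: 103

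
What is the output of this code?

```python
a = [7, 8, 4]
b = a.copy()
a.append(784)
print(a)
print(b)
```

Key concept: list.copy() creates independent copy.
Step by step:
`a = [7, 8, 4]` → a = [7, 8, 4]
`b = a.copy()` → b = [7, 8, 4]
`a.append(784)` → a = [7, 8, 4, 784]
`print(a)` → prints [7, 8, 4, 784]
`print(b)` → prints [7, 8, 4]

Answer:
[7, 8, 4, 784]
[7, 8, 4]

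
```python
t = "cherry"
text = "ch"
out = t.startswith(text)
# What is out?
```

Trace:
`t = "cherry"` → t = 'cherry'
`text = "ch"` → text = 'ch'
`out = t.startswith(text)` → out = True
So out = True

Answer: True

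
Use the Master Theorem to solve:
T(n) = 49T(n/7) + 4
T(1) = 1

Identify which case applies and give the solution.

a=49, b=7, f(n)=4. log_7(49) = 2. Since c=0 < 2, Case 1 applies: T(n) = Θ(n^log_b(a)) = O(n^2).

Answer: O(n^2) - Case 1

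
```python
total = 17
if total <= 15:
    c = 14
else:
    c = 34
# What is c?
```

Trace:
`total = 17` → total = 17
`if total <= 15: ...` → total <= 15 is False, take else branch → c = 34
So c = 34

Answer: 34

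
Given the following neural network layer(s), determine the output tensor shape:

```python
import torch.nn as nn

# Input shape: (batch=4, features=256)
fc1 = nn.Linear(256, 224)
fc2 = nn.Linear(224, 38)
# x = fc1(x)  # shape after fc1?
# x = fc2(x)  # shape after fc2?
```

Input: (4, 256) -> after fc1: (4, 224) -> Output: (4, 38)

Answer: (4, 38)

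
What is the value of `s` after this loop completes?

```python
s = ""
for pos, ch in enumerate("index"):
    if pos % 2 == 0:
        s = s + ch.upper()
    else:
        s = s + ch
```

Uppercase even positions in 'index'
`s` takes the values: "" → "I" → "In" → "InD" → "InDe" → "InDeX"

Answer: "InDeX"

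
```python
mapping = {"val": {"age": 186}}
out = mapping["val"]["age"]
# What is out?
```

Trace:
`mapping = {"val": {"age": 186}}` → mapping = {'val': {'age': 186}}
`out = mapping["val"]["age"]` → out = 186
So out = 186

Answer: 186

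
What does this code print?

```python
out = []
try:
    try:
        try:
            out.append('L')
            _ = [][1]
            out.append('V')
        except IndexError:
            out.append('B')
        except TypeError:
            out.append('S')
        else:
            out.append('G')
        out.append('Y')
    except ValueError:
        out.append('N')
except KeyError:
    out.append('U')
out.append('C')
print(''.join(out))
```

Execution trace: 'L' (inner try body) → 'B' (inner except IndexError) → 'Y' (try body, no exception) → 'C' (after the try/except). Output: LBYC

Answer: LBYC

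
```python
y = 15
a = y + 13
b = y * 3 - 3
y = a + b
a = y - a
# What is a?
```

Trace:
`y = 15` → y = 15
`a = y + 13` → a = 28
`b = y * 3 - 3` → b = 42
`y = a + b` → y = 70
`a = y - a` → a = 42
So a = 42

Answer: 42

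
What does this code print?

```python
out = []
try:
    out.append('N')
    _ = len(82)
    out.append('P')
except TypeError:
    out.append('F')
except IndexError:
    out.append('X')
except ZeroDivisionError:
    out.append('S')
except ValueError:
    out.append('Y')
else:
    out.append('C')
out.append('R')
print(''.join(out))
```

Execution trace: 'N' (try body) → 'F' (except TypeError) → 'R' (after the try/except). Output: NFR

Answer: NFR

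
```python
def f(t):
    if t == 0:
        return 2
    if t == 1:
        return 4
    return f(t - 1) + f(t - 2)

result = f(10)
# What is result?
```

Build up from base cases: f(0)=2, f(1)=4, f(2)=6, f(3)=10, f(4)=16, f(5)=26, f(6)=42, ..., f(10)=288

Answer: 288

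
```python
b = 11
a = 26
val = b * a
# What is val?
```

Trace:
`b = 11` → b = 11
`a = 26` → a = 26
`val = b * a` → val = 286
So val = 286

Answer: 286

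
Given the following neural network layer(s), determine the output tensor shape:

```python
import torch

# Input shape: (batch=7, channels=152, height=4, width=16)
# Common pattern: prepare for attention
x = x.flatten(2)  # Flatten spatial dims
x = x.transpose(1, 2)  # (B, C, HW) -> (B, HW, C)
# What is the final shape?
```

Input: (7, 152, 4, 16) -> after flatten(2): (7, 152, 64) -> Output: (7, 64, 152)

Answer: (7, 64, 152)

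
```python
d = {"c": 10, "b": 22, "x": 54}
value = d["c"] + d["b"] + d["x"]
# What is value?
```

Trace:
`d = {"c": 10, "b": 22, "x": 54}` → d = {'c': 10, 'b': 22, 'x': 54}
`value = d["c"] + d["b"] + d["x"]` → value = 86
So value = 86

Answer: 86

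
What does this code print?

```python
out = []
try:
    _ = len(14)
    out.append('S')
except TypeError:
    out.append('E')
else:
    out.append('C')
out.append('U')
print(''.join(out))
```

Execution trace: 'E' (except TypeError) → 'U' (after the try/except). Output: EU

Answer: EU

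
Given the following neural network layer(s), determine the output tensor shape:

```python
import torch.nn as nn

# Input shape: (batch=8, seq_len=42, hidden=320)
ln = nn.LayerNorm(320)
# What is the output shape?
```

Input: (8, 42, 320) -> Output: (8, 42, 320)

Answer: (8, 42, 320)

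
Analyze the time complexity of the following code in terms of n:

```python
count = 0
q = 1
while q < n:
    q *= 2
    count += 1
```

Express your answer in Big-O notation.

Each loop level contributes: log n. Multiplying the contributions gives O(log n).

Answer: O(log n)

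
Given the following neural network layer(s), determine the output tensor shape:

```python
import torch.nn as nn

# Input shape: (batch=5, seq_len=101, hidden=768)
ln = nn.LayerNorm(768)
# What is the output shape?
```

Input: (5, 101, 768) -> Output: (5, 101, 768)

Answer: (5, 101, 768)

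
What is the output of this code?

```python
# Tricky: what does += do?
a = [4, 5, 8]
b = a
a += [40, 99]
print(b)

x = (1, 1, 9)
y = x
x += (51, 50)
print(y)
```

Key concept: += behavior differs for mutable vs immutable.
Step by step:
`a = [4, 5, 8]` → a = [4, 5, 8]
`b = a` → b = [4, 5, 8] (same object as a)
`a += [40, 99]` → a = [4, 5, 8, 40, 99] (same object as b); b = [4, 5, 8, 40, 99] (same object as a)
`print(b)` → prints [4, 5, 8, 40, 99]
`x = (1, 1, 9)` → x = (1, 1, 9)
`y = x` → y = (1, 1, 9)
`x += (51, 50)` → x = (1, 1, 9, 51, 50)
`print(y)` → prints (1, 1, 9)

Answer:
[4, 5, 8, 40, 99]
(1, 1, 9)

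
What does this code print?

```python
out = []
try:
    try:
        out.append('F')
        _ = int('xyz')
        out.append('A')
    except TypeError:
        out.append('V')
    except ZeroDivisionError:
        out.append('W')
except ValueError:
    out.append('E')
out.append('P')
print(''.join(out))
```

Execution trace: 'F' (try body) → 'E' (outer except ValueError) → 'P' (after the try/except). Output: FEP

Answer: FEP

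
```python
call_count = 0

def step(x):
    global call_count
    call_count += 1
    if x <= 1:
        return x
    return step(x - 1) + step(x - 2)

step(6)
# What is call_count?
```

Calls(x) = 1 + Calls(x-1) + Calls(x-2); Calls(0)=Calls(1)=1. For x=6 this gives 25.

Answer: 25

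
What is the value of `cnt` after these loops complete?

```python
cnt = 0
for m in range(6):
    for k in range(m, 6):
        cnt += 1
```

Upper triangle: 6 + 5 + ... + 1
`cnt` takes the values: 0 → 1 → 2 → 3 → 4 → 5 → 6 → 7 → 8 → 9 → 10 → 11 → 12 → 13 → 14 → 15 → 16 → 17 → 18 → 19 → 20 → 21

Answer: 21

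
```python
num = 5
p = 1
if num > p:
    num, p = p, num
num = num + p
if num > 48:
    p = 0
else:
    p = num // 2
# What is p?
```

Trace:
`num = 5` → num = 5
`p = 1` → p = 1
`if num > p: ...` → num > p is True → num = 1; p = 5
`num = num + p` → num = 6
`if num > 48: ...` → num > 48 is False, take else branch → p = 3
So p = 3

Answer: 3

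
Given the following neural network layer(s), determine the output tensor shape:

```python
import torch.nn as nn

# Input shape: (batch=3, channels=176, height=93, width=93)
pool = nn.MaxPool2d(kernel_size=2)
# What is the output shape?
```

Input: (3, 176, 93, 93) -> Output: (3, 176, 46, 46)

Answer: (3, 176, 46, 46)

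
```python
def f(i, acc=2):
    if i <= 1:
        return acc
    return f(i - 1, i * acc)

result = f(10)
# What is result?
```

Accumulator trace (n, acc): (10, 2) -> (9, 20) -> (8, 180) -> (7, 1440) -> (6, 10080) -> (5, 60480) -> (4, 302400) -> (3, 1209600) -> (2, 3628800) -> (1, 7257600) -> return 7257600

Answer: 7257600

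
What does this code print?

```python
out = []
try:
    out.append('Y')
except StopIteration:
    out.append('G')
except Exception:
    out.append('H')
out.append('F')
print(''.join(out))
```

Execution trace: 'Y' (try body, no exception) → 'F' (after the try/except). Output: YF

Answer: YF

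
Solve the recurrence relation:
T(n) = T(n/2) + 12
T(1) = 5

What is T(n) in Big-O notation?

Each step divides n by 2 and adds 12. After log_2(n) steps we reach T(1)=5. So T(n) = 12·log_2(n) + 5 = O(log n).

Answer: O(log n)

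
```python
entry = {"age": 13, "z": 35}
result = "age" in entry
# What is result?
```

Trace:
`entry = {"age": 13, "z": 35}` → entry = {'age': 13, 'z': 35}
`result = "age" in entry` → result = True
So result = True

Answer: True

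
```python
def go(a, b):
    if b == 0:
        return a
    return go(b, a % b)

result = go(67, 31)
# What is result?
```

go(67, 31) -> go(31, 5) -> go(5, 1) -> go(1, 0) -> 1

Answer: 1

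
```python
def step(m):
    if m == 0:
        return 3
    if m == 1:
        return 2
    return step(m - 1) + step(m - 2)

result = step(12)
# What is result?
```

Build up from base cases: step(0)=3, step(1)=2, step(2)=5, step(3)=7, step(4)=12, step(5)=19, step(6)=31, ..., step(12)=555

Answer: 555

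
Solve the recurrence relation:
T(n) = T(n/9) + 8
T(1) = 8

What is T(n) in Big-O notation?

Each step divides n by 9 and adds 8. After log_9(n) steps we reach T(1)=8. So T(n) = 8·log_9(n) + 8 = O(log n).

Answer: O(log n)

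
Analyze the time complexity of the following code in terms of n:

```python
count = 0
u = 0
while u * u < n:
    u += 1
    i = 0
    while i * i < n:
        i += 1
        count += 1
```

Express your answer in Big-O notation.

Each loop level contributes: √n × √n. Multiplying the contributions gives O(n).

Answer: O(n)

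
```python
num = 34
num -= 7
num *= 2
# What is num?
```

Trace:
`num = 34` → num = 34
`num -= 7` → num = 27
`num *= 2` → num = 54
So num = 54

Answer: 54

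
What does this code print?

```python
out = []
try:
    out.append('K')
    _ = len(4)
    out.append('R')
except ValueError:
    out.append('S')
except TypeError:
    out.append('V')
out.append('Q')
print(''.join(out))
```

Execution trace: 'K' (try body) → 'V' (except TypeError) → 'Q' (after the try/except). Output: KVQ

Answer: KVQ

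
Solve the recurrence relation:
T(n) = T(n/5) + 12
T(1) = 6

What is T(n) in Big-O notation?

Each step divides n by 5 and adds 12. After log_5(n) steps we reach T(1)=6. So T(n) = 12·log_5(n) + 6 = O(log n).

Answer: O(log n)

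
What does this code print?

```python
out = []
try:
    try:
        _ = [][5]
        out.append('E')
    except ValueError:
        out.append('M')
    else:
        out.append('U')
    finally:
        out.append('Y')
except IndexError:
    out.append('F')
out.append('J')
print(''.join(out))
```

Execution trace: 'Y' (finally) → 'F' (outer except IndexError) → 'J' (after the try/except). Output: YFJ

Answer: YFJ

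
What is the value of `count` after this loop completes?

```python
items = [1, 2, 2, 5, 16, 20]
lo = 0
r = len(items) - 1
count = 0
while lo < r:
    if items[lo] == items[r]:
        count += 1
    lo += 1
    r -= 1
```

Count matching pairs from ends
`count` takes the values: 0

Answer: 0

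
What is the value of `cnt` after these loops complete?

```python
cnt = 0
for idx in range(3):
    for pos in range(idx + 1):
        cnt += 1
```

Triangle: 1 + 2 + ... + 3
`cnt` takes the values: 0 → 1 → 2 → 3 → 4 → 5 → 6

Answer: 6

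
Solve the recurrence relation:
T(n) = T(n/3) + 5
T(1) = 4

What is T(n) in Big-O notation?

Each step divides n by 3 and adds 5. After log_3(n) steps we reach T(1)=4. So T(n) = 5·log_3(n) + 4 = O(log n).

Answer: O(log n)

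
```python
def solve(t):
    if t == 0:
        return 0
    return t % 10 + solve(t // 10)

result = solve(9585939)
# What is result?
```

Sum of digits of 9585939: 9 + 3 + 9 + 5 + 8 + 5 + 9 = 48

Answer: 48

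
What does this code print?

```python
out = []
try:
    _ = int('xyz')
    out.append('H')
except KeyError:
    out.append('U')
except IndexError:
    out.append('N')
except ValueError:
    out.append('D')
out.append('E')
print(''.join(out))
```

Execution trace: 'D' (except ValueError) → 'E' (after the try/except). Output: DE

Answer: DE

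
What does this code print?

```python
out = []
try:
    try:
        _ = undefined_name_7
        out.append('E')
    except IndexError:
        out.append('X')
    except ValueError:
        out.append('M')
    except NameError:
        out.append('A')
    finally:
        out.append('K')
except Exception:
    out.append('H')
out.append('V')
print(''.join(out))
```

Execution trace: 'A' (inner except NameError) → 'K' (inner finally) → 'V' (after the try/except). Output: AKV

Answer: AKV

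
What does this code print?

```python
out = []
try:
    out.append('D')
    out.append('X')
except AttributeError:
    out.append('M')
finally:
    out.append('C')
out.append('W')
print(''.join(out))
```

Execution trace: 'D' (try body) → 'X' (try body, no exception) → 'C' (finally) → 'W' (after the try/except). Output: DXCW

Answer: DXCW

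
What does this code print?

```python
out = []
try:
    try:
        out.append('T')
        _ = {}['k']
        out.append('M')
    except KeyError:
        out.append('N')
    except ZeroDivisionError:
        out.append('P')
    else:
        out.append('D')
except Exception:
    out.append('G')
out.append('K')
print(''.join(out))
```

Execution trace: 'T' (inner try body) → 'N' (inner except KeyError) → 'K' (after the try/except). Output: TNK

Answer: TNK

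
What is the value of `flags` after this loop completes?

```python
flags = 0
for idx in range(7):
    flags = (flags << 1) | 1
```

Build 7 consecutive 1-bits: 0b1111111
`flags` takes the values: 0 → 1 → 3 → 7 → 15 → 31 → 63 → 127

Answer: 127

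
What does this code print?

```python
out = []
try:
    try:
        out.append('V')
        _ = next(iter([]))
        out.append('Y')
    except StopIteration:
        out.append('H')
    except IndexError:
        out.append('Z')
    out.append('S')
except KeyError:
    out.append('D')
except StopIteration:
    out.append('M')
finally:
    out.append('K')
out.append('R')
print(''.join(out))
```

Execution trace: 'V' (inner try body) → 'H' (inner except StopIteration) → 'S' (try body, no exception) → 'K' (finally) → 'R' (after the try/except). Output: VHSKR

Answer: VHSKR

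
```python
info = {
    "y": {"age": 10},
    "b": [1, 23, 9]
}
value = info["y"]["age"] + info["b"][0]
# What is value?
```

Trace:
`info = { ...` → info = {'y': {'age': 10}, 'b': [1, 23, 9]}
`value = info["y"]["age"] + info["b"][0]` → value = 11
So value = 11

Answer: 11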